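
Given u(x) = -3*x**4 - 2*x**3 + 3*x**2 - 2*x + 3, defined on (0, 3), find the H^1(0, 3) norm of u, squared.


||u||_{H^1}^2 = 5738727/70

The H^1 norm (squared) on an interval (0, L) is
  ||u||_{H^1}^2 = ∫_0^L u(x)^2 dx + ∫_0^L u'(x)^2 dx.
Compute u'(x) = -12*x**3 - 6*x**2 + 6*x - 2.
Then u(x)^2 = 9*x**8 + 12*x**7 - 14*x**6 - x**4 - 24*x**3 + 22*x**2 - 12*x + 9 and u'(x)^2 = 144*x**6 + 144*x**5 - 108*x**4 - 24*x**3 + 60*x**2 - 24*x + 4.
Integrate each monomial from 0 to 3 using ∫_0^3 c·x^n dx = c·3^(n+1)/(n+1):
  ∫_0^3 u(x)^2 dx = ∫_0^3 (9*x^8 + 12*x^7 - 14*x^6 - x^4 - 24*x^3 + 22*x^2 - 12*x + 9) dx. Term by term:
    ∫_0^3 9*x^8 dx = 19683;  ∫_0^3 12*x^7 dx = 19683/2;  ∫_0^3 -14*x^6 dx = -4374;
    ∫_0^3 -x^4 dx = -243/5;  ∫_0^3 -24*x^3 dx = -486;  ∫_0^3 22*x^2 dx = 198;
    ∫_0^3 -12*x dx = -54;  ∫_0^3 9 dx = 27.
  Sum: 19683 + 19683/2 − 4374 − 243/5 − 486 + 198 − 54 + 27 = 247869/10.
  ∫_0^3 u'(x)^2 dx = ∫_0^3 (144*x^6 + 144*x^5 - 108*x^4 - 24*x^3 + 60*x^2 - 24*x + 4) dx. Term by term:
    ∫_0^3 144*x^6 dx = 314928/7;  ∫_0^3 144*x^5 dx = 17496;  ∫_0^3 -108*x^4 dx = -26244/5;
    ∫_0^3 -24*x^3 dx = -486;  ∫_0^3 60*x^2 dx = 540;  ∫_0^3 -24*x dx = -108;
    ∫_0^3 4 dx = 12.
  Sum: 314928/7 + 17496 − 26244/5 − 486 + 540 − 108 + 12 = 2001822/35.
Adding: ||u||_{H^1}^2 = 247869/10 + 2001822/35 = 5738727/70.


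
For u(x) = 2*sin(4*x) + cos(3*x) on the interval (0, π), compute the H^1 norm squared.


||u||_{H^1(0,π)}^2 = 320/7 + 39*π

u'(x) = -3*sin(3*x) + 8*cos(4*x).
Expand u² and (u')² and integrate term by term on (0, π), using: for integers n ≥ 1, ∫_0^π sin²(nx) dx = ∫_0^π cos²(nx) dx = π/2; for n ≠ n', ∫_0^π sin(nx)sin(n'x) dx = ∫_0^π cos(nx)cos(n'x) dx = 0; and by product-to-sum, ∫_0^π sin(nx)cos(n'x) dx = ½∫_0^π [sin((n+n')x) + sin((n−n')x)] dx, which is 0 when n+n' is even and 2n/(n²−n'²) when n+n' is odd (it need not vanish on (0, π)).
  u² squared terms: (2)²·∫sin(4x)² dx = 4·π/2 = 2*π;  (1)²·∫cos(3x)² dx = 1·π/2 = π/2.
  u² cross terms: 2·(2)·(1)·∫sin(4x)·cos(3x) dx = 4·(8/7) = 32/7.
  So ∫_0^π u² dx = 2*π + π/2 + 32/7 = 32/7 + 5*π/2.
  (u')² squared terms: (-3)²·∫sin(3x)² dx = 9·π/2 = 9*π/2;  (8)²·∫cos(4x)² dx = 64·π/2 = 32*π.
  (u')² cross terms: 2·(-3)·(8)·∫sin(3x)·cos(4x) dx = -48·(-6/7) = 288/7.
  So ∫_0^π (u')² dx = 9*π/2 + 32*π + 288/7 = 288/7 + 73*π/2.
||u||_{H^1}^2 = (32/7 + 5*π/2) + (288/7 + 73*π/2) = 320/7 + 39*π.


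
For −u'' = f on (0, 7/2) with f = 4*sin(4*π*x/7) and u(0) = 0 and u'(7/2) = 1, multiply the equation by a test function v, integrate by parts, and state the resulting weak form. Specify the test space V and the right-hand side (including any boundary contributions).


V = {v ∈ H^1(0, 7/2) : v(0) = 0} (test functions vanish at x = 0 where u is specified); weak form: ∫_0^7/2 u'v' dx = ∫_0^7/2 (4*sin(4*π*x/7)) v dx + v(7/2) for all v ∈ V.

Multiply both sides by a test function v and integrate from 0 to 7/2:
  ∫_0^7/2 −u''(x) v(x) dx = ∫_0^7/2 f(x) v(x) dx.
Integrate the LHS by parts once:
  ∫_0^7/2 −u'' v dx = −[u'(x) v(x)]_0^7/2 + ∫_0^7/2 u'(x) v'(x) dx.
Thus ∫_0^7/2 u'(x) v'(x) dx = ∫_0^7/2 f(x) v(x) dx + [u'(x) v(x)]_0^7/2.
Choose V so that boundary terms are either known or forced to vanish.
Mixed BC: u(0) = 0 (Dirichlet) and u'(7/2) = 1 (Neumann). Define V = {v ∈ H^1(0, 7/2) : v(0) = 0}. Then [u' v]_0^7/2 = u'(7/2)·v(7/2) − u'(0)·0 = v(7/2).
Weak formulation: find u (satisfying any essential BC) such that ∫_0^7/2 u'(x) v'(x) dx = ∫_0^7/2 f v dx + v(7/2) for all v ∈ V (Dirichlet at 0 absorbed into V; Neumann datum at x = 7/2 contributes the boundary term).
Substituting f(x) = 4*sin(4*π*x/7), the right-hand side is ∫_0^7/2 (4*sin(4*π*x/7)) v dx + v(7/2).


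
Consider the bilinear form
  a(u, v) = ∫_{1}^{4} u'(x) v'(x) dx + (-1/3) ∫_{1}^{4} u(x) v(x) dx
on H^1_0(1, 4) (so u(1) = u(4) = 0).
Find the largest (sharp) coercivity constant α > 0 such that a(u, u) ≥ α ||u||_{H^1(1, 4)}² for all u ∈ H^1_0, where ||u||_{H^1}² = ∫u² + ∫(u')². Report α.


α = (-3 + π^2)/(9 + π^2)

Coercivity of a(·,·) on H^1_0(1, 4) means a(u, u) ≥ α ||u||_{H^1}² for every u ∈ H^1_0.
The interval has length L = 3, and Poincaré/coercivity depend only on L. Here a(u, u) = ∫(u')² + (-1/3)·∫u².
Here c = -1/3 < 0 with |c| < (π/L)² = π^2/9, so coercivity still holds. The condition a(u,u) ≥ α||u||_{H^1}² reads (1−α)∫(u')² ≥ (α−c)∫u². Any admissible α is ≤ 1 (rapidly oscillating u have ∫u²/∫(u')² → 0), and α = 1 would force 0 ≥ (1−c)∫u², impossible since c < 1; so 1−α > 0. By the sharp Poincaré inequality on H^1_0 of an interval of length L, ∫(u')² ≥ (π/L)²∫u² with equality for the first sine mode sin(π(x−x₀)/L) (x₀ the left endpoint), so the inequality holds for all u iff (1−α)(π/L)² ≥ α − c, i.e. α ≤ ((π/L)² + c)/((π/L)² + 1) = (1 + c(L/π)²)/(1 + (L/π)²). (Direct route, valid since c ≤ 0: Poincaré gives c∫u² ≥ c(L/π)²∫(u')², so a(u,u) ≥ (1 + c(L/π)²)∫(u')², while ||u||_{H^1}² ≤ (1 + (L/π)²)∫(u')²; dividing yields the same α.) With (π/L)² = π^2/9 and c = -1/3, the largest admissible constant is α = ((π/L)² + c)/((π/L)² + 1).
Simplifying, α = (-3 + π^2)/(9 + π^2).


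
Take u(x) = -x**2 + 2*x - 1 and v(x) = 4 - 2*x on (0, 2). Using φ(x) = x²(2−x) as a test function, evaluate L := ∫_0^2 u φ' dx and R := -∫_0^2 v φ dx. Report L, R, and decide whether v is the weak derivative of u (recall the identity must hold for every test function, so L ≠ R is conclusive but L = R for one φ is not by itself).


LHS = 8/15, RHS = -32/15. No, v is not the weak derivative of u.

u(x) = -x**2 + 2*x - 1, classical derivative u'(x) = 2 - 2*x.
φ(x) = x²(2−x), so φ'(x) = x*(4 - 3*x).
Note φ(0) = φ(2) = 0, so the boundary term u·φ vanishes.
LHS = ∫_0^2 u(x) φ'(x) dx = ∫_0^2 (3*x^4 - 10*x^3 + 11*x^2 - 4*x) dx. Term by term:
  ∫_0^2 3*x^4 dx = 96/5;  ∫_0^2 -10*x^3 dx = -40;  ∫_0^2 11*x^2 dx = 88/3;
  ∫_0^2 -4*x dx = -8.
Sum: 96/5 − 40 + 88/3 − 8 = 8/15.
So LHS = 8/15.
∫_0^2 v(x) φ(x) dx = ∫_0^2 (2*x^4 - 8*x^3 + 8*x^2) dx. Term by term:
  ∫_0^2 2*x^4 dx = 64/5;  ∫_0^2 -8*x^3 dx = -32;  ∫_0^2 8*x^2 dx = 64/3.
Sum: 64/5 − 32 + 64/3 = 32/15.
So RHS = -∫_0^2 v(x) φ(x) dx = -32/15.
LHS − RHS = 8/3 ≠ 0, so the identity fails.
(For a valid weak derivative the identity must hold for EVERY test function, in particular this one. The failure shows v is NOT the weak derivative of u.)
Correct weak derivative would be u'(x) = 2 - 2*x.


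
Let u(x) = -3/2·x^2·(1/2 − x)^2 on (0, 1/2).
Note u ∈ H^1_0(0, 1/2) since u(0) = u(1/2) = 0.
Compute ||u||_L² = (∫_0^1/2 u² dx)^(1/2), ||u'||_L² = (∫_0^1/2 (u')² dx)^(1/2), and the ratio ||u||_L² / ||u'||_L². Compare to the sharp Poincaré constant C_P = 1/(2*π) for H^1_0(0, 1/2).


||u||_L² / ||u'||_L² = sqrt(3)/12 < C_P = 1/(2*π).

u(x) = -3/2·x^2·(1/2 − x)^2, so u'(x) = 3*x*(-8*x^2 + 6*x - 1)/4.
u(x) = -3/2·x^2·(1/2 − x)^2 vanishes at x = 0 and x = 1/2, so u ∈ H^1_0(0, 1/2). Differentiate via the product rule and integrate the resulting polynomials term by term.
  ∫_0^1/2 u² dx = ∫_0^1/2 (9*x^8/4 - 9*x^7/2 + 27*x^6/8 - 9*x^5/8 + 9*x^4/64) dx. Term by term:
    ∫_0^1/2 9*x^8/4 dx = 1/2048;  ∫_0^1/2 -9*x^7/2 dx = -9/4096;  ∫_0^1/2 27*x^6/8 dx = 27/7168;
    ∫_0^1/2 -9*x^5/8 dx = -3/1024;  ∫_0^1/2 9*x^4/64 dx = 9/10240.
  Sum: 1/2048 − 9/4096 + 27/7168 − 3/1024 + 9/10240 = 1/143360.
  ∫_0^1/2 (u')² dx = ∫_0^1/2 (36*x^6 - 54*x^5 + 117*x^4/4 - 27*x^3/4 + 9*x^2/16) dx. Term by term:
    ∫_0^1/2 36*x^6 dx = 9/224;  ∫_0^1/2 -54*x^5 dx = -9/64;  ∫_0^1/2 117*x^4/4 dx = 117/640;
    ∫_0^1/2 -27*x^3/4 dx = -27/256;  ∫_0^1/2 9*x^2/16 dx = 3/128.
  Sum: 9/224 − 9/64 + 117/640 − 27/256 + 3/128 = 3/8960.
∫_0^1/2 u² dx = 1/143360, so ||u||_L² = sqrt(35)/2240.
∫_0^1/2 (u')² dx = 3/8960, so ||u'||_L² = sqrt(105)/560.
Ratio ||u||_L² / ||u'||_L² = sqrt(3)/12.
Sharp Poincaré constant on H^1_0(0, 1/2) is C_P = L/π = 1/(2*π), achieved by sin(2*π·x).
A polynomial bump cannot attain the sharp Poincaré constant (only the first sine eigenfunction does), so the ratio is strictly less than C_P, consistent with ||u||_L² ≤ C_P ||u'||_L².


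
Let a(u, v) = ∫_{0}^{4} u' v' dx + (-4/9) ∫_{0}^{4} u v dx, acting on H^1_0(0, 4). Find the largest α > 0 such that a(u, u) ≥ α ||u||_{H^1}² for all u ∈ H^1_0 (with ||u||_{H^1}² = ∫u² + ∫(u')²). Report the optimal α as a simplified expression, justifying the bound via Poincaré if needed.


α = (-64/9 + π^2)/(π^2 + 16)

Coercivity of a(·,·) on H^1_0(0, 4) means a(u, u) ≥ α ||u||_{H^1}² for every u ∈ H^1_0.
The interval has length L = 4, and Poincaré/coercivity depend only on L. Here a(u, u) = ∫(u')² + (-4/9)·∫u².
Here c = -4/9 < 0 with |c| < (π/L)² = π^2/16, so coercivity still holds. The condition a(u,u) ≥ α||u||_{H^1}² reads (1−α)∫(u')² ≥ (α−c)∫u². Any admissible α is ≤ 1 (rapidly oscillating u have ∫u²/∫(u')² → 0), and α = 1 would force 0 ≥ (1−c)∫u², impossible since c < 1; so 1−α > 0. By the sharp Poincaré inequality on H^1_0 of an interval of length L, ∫(u')² ≥ (π/L)²∫u² with equality for the first sine mode sin(π(x−x₀)/L) (x₀ the left endpoint), so the inequality holds for all u iff (1−α)(π/L)² ≥ α − c, i.e. α ≤ ((π/L)² + c)/((π/L)² + 1) = (1 + c(L/π)²)/(1 + (L/π)²). (Direct route, valid since c ≤ 0: Poincaré gives c∫u² ≥ c(L/π)²∫(u')², so a(u,u) ≥ (1 + c(L/π)²)∫(u')², while ||u||_{H^1}² ≤ (1 + (L/π)²)∫(u')²; dividing yields the same α.) With (π/L)² = π^2/16 and c = -4/9, the largest admissible constant is α = ((π/L)² + c)/((π/L)² + 1).
Simplifying, α = (-64/9 + π^2)/(π^2 + 16).


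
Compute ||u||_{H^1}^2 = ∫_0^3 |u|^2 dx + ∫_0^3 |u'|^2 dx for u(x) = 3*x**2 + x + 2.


||u||_{H^1}^2 = 10869/10

The H^1 norm (squared) on an interval (0, L) is
  ||u||_{H^1}^2 = ∫_0^L u(x)^2 dx + ∫_0^L u'(x)^2 dx.
Compute u'(x) = 6*x + 1.
Then u(x)^2 = 9*x**4 + 6*x**3 + 13*x**2 + 4*x + 4 and u'(x)^2 = 36*x**2 + 12*x + 1.
Integrate each monomial from 0 to 3 using ∫_0^3 c·x^n dx = c·3^(n+1)/(n+1):
  ∫_0^3 u(x)^2 dx = ∫_0^3 (9*x^4 + 6*x^3 + 13*x^2 + 4*x + 4) dx. Term by term:
    ∫_0^3 9*x^4 dx = 2187/5;  ∫_0^3 6*x^3 dx = 243/2;  ∫_0^3 13*x^2 dx = 117;
    ∫_0^3 4*x dx = 18;  ∫_0^3 4 dx = 12.
  Sum: 2187/5 + 243/2 + 117 + 18 + 12 = 7059/10.
  ∫_0^3 u'(x)^2 dx = ∫_0^3 (36*x^2 + 12*x + 1) dx. Term by term:
    ∫_0^3 36*x^2 dx = 324;  ∫_0^3 12*x dx = 54;  ∫_0^3 1 dx = 3.
  Sum: 324 + 54 + 3 = 381.
Adding: ||u||_{H^1}^2 = 7059/10 + 381 = 10869/10.


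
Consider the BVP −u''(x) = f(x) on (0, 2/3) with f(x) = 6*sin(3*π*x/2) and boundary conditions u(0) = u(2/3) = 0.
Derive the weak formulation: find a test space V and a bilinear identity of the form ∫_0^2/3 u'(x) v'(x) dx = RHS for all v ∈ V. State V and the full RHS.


V = H^1_0(0, 2/3) (so v(0) = v(2/3) = 0); weak form: ∫_0^2/3 u'v' dx = ∫_0^2/3 (6*sin(3*π*x/2)) v dx for all v ∈ V.

Multiply both sides by a test function v and integrate from 0 to 2/3:
  ∫_0^2/3 −u''(x) v(x) dx = ∫_0^2/3 f(x) v(x) dx.
Integrate the LHS by parts once:
  ∫_0^2/3 −u'' v dx = −[u'(x) v(x)]_0^2/3 + ∫_0^2/3 u'(x) v'(x) dx.
Thus ∫_0^2/3 u'(x) v'(x) dx = ∫_0^2/3 f(x) v(x) dx + [u'(x) v(x)]_0^2/3.
Choose V so that boundary terms are either known or forced to vanish.
u is Dirichlet: u(0) = u(2/3) = 0. Let V = H^1_0(0, 2/3); then v(0) = v(2/3) = 0, and [u' v]_0^2/3 = 0.
Weak formulation: find u (satisfying any essential BC) such that ∫_0^2/3 u'(x) v'(x) dx = ∫_0^2/3 f v dx for all v ∈ V.
Substituting f(x) = 6*sin(3*π*x/2), the right-hand side is ∫_0^2/3 (6*sin(3*π*x/2)) v dx.


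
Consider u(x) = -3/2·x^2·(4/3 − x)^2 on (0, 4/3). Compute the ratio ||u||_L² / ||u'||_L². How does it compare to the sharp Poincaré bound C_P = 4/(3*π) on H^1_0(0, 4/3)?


||u||_L² / ||u'||_L² = 2*sqrt(3)/9 < C_P = 4/(3*π).

u(x) = -3/2·x^2·(4/3 − x)^2, so u'(x) = 2*x*(-9*x^2 + 18*x - 8)/3.
u(x) = -3/2·x^2·(4/3 − x)^2 vanishes at x = 0 and x = 4/3, so u ∈ H^1_0(0, 4/3). Differentiate via the product rule and integrate the resulting polynomials term by term.
  ∫_0^4/3 u² dx = ∫_0^4/3 (9*x^8/4 - 12*x^7 + 24*x^6 - 64*x^5/3 + 64*x^4/9) dx. Term by term:
    ∫_0^4/3 9*x^8/4 dx = 65536/19683;  ∫_0^4/3 -12*x^7 dx = -32768/2187;  ∫_0^4/3 24*x^6 dx = 131072/5103;
    ∫_0^4/3 -64*x^5/3 dx = -131072/6561;  ∫_0^4/3 64*x^4/9 dx = 65536/10935.
  Sum: 65536/19683 − 32768/2187 + 131072/5103 − 131072/6561 + 65536/10935 = 32768/688905.
  ∫_0^4/3 (u')² dx = ∫_0^4/3 (36*x^6 - 144*x^5 + 208*x^4 - 128*x^3 + 256*x^2/9) dx. Term by term:
    ∫_0^4/3 36*x^6 dx = 65536/1701;  ∫_0^4/3 -144*x^5 dx = -32768/243;  ∫_0^4/3 208*x^4 dx = 212992/1215;
    ∫_0^4/3 -128*x^3 dx = -8192/81;  ∫_0^4/3 256*x^2/9 dx = 16384/729.
  Sum: 65536/1701 − 32768/243 + 212992/1215 − 8192/81 + 16384/729 = 8192/25515.
∫_0^4/3 u² dx = 32768/688905, so ||u||_L² = 128*sqrt(210)/8505.
∫_0^4/3 (u')² dx = 8192/25515, so ||u'||_L² = 64*sqrt(70)/945.
Ratio ||u||_L² / ||u'||_L² = 2*sqrt(3)/9.
Sharp Poincaré constant on H^1_0(0, 4/3) is C_P = L/π = 4/(3*π), achieved by sin(3*π/4·x).
A polynomial bump cannot attain the sharp Poincaré constant (only the first sine eigenfunction does), so the ratio is strictly less than C_P, consistent with ||u||_L² ≤ C_P ||u'||_L².


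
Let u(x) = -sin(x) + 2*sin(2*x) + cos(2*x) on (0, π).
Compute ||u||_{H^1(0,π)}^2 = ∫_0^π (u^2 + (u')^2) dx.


||u||_{H^1(0,π)}^2 = 20/3 + 27*π/2

u'(x) = -2*sin(2*x) - cos(x) + 4*cos(2*x).
Expand u² and (u')² and integrate term by term on (0, π), using: for integers n ≥ 1, ∫_0^π sin²(nx) dx = ∫_0^π cos²(nx) dx = π/2; for n ≠ n', ∫_0^π sin(nx)sin(n'x) dx = ∫_0^π cos(nx)cos(n'x) dx = 0; and by product-to-sum, ∫_0^π sin(nx)cos(n'x) dx = ½∫_0^π [sin((n+n')x) + sin((n−n')x)] dx, which is 0 when n+n' is even and 2n/(n²−n'²) when n+n' is odd (it need not vanish on (0, π)).
  u² squared terms: (-1)²·∫sin(x)² dx = 1·π/2 = π/2;  (2)²·∫sin(2x)² dx = 4·π/2 = 2*π;  (1)²·∫cos(2x)² dx = 1·π/2 = π/2.
  u² cross terms: 2·(-1)·(2)·∫sin(x)·sin(2x) dx = -4·(0) = 0;  2·(-1)·(1)·∫sin(x)·cos(2x) dx = -2·(-2/3) = 4/3;  2·(2)·(1)·∫sin(2x)·cos(2x) dx = 4·(0) = 0.
  So ∫_0^π u² dx = π/2 + 2*π + π/2 + 0 + 4/3 + 0 = 4/3 + 3*π.
  (u')² squared terms: (-1)²·∫cos(x)² dx = 1·π/2 = π/2;  (-2)²·∫sin(2x)² dx = 4·π/2 = 2*π;  (4)²·∫cos(2x)² dx = 16·π/2 = 8*π.
  (u')² cross terms: 2·(-1)·(-2)·∫cos(x)·sin(2x) dx = 4·(4/3) = 16/3;  2·(-1)·(4)·∫cos(x)·cos(2x) dx = -8·(0) = 0;  2·(-2)·(4)·∫sin(2x)·cos(2x) dx = -16·(0) = 0.
  So ∫_0^π (u')² dx = π/2 + 2*π + 8*π + 16/3 + 0 + 0 = 16/3 + 21*π/2.
||u||_{H^1}^2 = (4/3 + 3*π) + (16/3 + 21*π/2) = 20/3 + 27*π/2.


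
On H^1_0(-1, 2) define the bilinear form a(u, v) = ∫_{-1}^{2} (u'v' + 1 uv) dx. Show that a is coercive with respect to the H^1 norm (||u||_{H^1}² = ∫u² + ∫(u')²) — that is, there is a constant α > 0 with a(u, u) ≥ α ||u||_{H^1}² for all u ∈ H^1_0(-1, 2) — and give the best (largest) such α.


α = 1

Coercivity of a(·,·) on H^1_0(-1, 2) means a(u, u) ≥ α ||u||_{H^1}² for every u ∈ H^1_0.
The interval has length L = 3, and Poincaré/coercivity depend only on L. Here a(u, u) = ∫(u')² + (1)·∫u².
Here c = 1 ≥ 1, so a(u,u) = ∫(u')² + c∫u² ≥ ∫(u')² + ∫u² = ||u||_{H^1}², i.e. α = 1 works. No larger α is possible: a(u,u) ≥ α||u||_{H^1}² means (1−α)∫(u')² ≥ (α−c)∫u², and for the modes u_n = sin(nπ(x−x₀)/L) (x₀ the left endpoint) one has ∫u_n²/∫(u_n')² = (L/(nπ))² → 0, so a(u_n,u_n)/||u_n||_{H^1}² → 1. Hence the optimal constant is α = 1.
Therefore α = 1.


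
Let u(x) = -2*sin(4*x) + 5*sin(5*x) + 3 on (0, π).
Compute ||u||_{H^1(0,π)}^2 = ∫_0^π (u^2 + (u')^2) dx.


||u||_{H^1(0,π)}^2 = 12 + 368*π

u'(x) = -8*cos(4*x) + 25*cos(5*x).
Expand u² and (u')² and integrate term by term on (0, π), using: for integers n ≥ 1, ∫_0^π sin²(nx) dx = ∫_0^π cos²(nx) dx = π/2; for n ≠ n', ∫_0^π sin(nx)sin(n'x) dx = ∫_0^π cos(nx)cos(n'x) dx = 0; and by product-to-sum, ∫_0^π sin(nx)cos(n'x) dx = ½∫_0^π [sin((n+n')x) + sin((n−n')x)] dx, which is 0 when n+n' is even and 2n/(n²−n'²) when n+n' is odd (it need not vanish on (0, π)). For the constant mode: ∫_0^π 1 dx = π, ∫_0^π cos(nx) dx = 0, ∫_0^π sin(nx) dx = (1−(−1)^n)/n.
  u² squared terms: (3)²·∫1 dx = 9·π = 9*π;  (-2)²·∫sin(4x)² dx = 4·π/2 = 2*π;  (5)²·∫sin(5x)² dx = 25·π/2 = 25*π/2.
  u² cross terms: 2·(3)·(-2)·∫1·sin(4x) dx = -12·(0) = 0;  2·(3)·(5)·∫1·sin(5x) dx = 30·(2/5) = 12;  2·(-2)·(5)·∫sin(4x)·sin(5x) dx = -20·(0) = 0.
  So ∫_0^π u² dx = 9*π + 2*π + 25*π/2 + 0 + 12 + 0 = 12 + 47*π/2.
  (u')² squared terms: (-8)²·∫cos(4x)² dx = 64·π/2 = 32*π;  (25)²·∫cos(5x)² dx = 625·π/2 = 625*π/2.
  (u')² cross terms: 2·(-8)·(25)·∫cos(4x)·cos(5x) dx = -400·(0) = 0.
  So ∫_0^π (u')² dx = 32*π + 625*π/2 + 0 = 689*π/2.
||u||_{H^1}^2 = (12 + 47*π/2) + (689*π/2) = 12 + 368*π.


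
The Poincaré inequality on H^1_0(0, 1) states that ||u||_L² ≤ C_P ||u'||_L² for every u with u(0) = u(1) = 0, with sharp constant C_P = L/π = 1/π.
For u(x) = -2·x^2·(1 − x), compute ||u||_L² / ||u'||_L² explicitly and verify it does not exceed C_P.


||u||_L² / ||u'||_L² = sqrt(14)/14 < C_P = 1/π.

u(x) = -2·x^2·(1 − x), so u'(x) = 2*x*(3*x - 2).
u(x) = -2·x^2·(1 − x) vanishes at x = 0 and x = 1, so u ∈ H^1_0(0, 1). Differentiate via the product rule and integrate the resulting polynomials term by term.
  ∫_0^1 u² dx = ∫_0^1 (4*x^6 - 8*x^5 + 4*x^4) dx. Term by term:
    ∫_0^1 4*x^6 dx = 4/7;  ∫_0^1 -8*x^5 dx = -4/3;  ∫_0^1 4*x^4 dx = 4/5.
  Sum: 4/7 − 4/3 + 4/5 = 4/105.
  ∫_0^1 (u')² dx = ∫_0^1 (36*x^4 - 48*x^3 + 16*x^2) dx. Term by term:
    ∫_0^1 36*x^4 dx = 36/5;  ∫_0^1 -48*x^3 dx = -12;  ∫_0^1 16*x^2 dx = 16/3.
  Sum: 36/5 − 12 + 16/3 = 8/15.
∫_0^1 u² dx = 4/105, so ||u||_L² = 2*sqrt(105)/105.
∫_0^1 (u')² dx = 8/15, so ||u'||_L² = 2*sqrt(30)/15.
Ratio ||u||_L² / ||u'||_L² = sqrt(14)/14.
Sharp Poincaré constant on H^1_0(0, 1) is C_P = L/π = 1/π, achieved by sin(π·x).
A polynomial bump cannot attain the sharp Poincaré constant (only the first sine eigenfunction does), so the ratio is strictly less than C_P, consistent with ||u||_L² ≤ C_P ||u'||_L².


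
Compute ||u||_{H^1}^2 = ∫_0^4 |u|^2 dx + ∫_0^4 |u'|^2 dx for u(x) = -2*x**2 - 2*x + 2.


||u||_{H^1}^2 = 8416/5

The H^1 norm (squared) on an interval (0, L) is
  ||u||_{H^1}^2 = ∫_0^L u(x)^2 dx + ∫_0^L u'(x)^2 dx.
Compute u'(x) = -4*x - 2.
Then u(x)^2 = 4*x**4 + 8*x**3 - 4*x**2 - 8*x + 4 and u'(x)^2 = 16*x**2 + 16*x + 4.
Integrate each monomial from 0 to 4 using ∫_0^4 c·x^n dx = c·4^(n+1)/(n+1):
  ∫_0^4 u(x)^2 dx = ∫_0^4 (4*x^4 + 8*x^3 - 4*x^2 - 8*x + 4) dx. Term by term:
    ∫_0^4 4*x^4 dx = 4096/5;  ∫_0^4 8*x^3 dx = 512;  ∫_0^4 -4*x^2 dx = -256/3;
    ∫_0^4 -8*x dx = -64;  ∫_0^4 4 dx = 16.
  Sum: 4096/5 + 512 − 256/3 − 64 + 16 = 17968/15.
  ∫_0^4 u'(x)^2 dx = ∫_0^4 (16*x^2 + 16*x + 4) dx. Term by term:
    ∫_0^4 16*x^2 dx = 1024/3;  ∫_0^4 16*x dx = 128;  ∫_0^4 4 dx = 16.
  Sum: 1024/3 + 128 + 16 = 1456/3.
Adding: ||u||_{H^1}^2 = 17968/15 + 1456/3 = 8416/5.


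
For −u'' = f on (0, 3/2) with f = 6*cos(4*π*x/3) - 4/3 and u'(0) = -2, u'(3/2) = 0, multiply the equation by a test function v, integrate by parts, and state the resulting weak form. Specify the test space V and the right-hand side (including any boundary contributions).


V = H^1(0, 3/2) (v unrestricted at boundary; u is determined up to an additive constant); weak form: ∫_0^3/2 u'v' dx = ∫_0^3/2 (6*cos(4*π*x/3) - 4/3) v dx + 2·v(0) for all v ∈ V.

Multiply both sides by a test function v and integrate from 0 to 3/2:
  ∫_0^3/2 −u''(x) v(x) dx = ∫_0^3/2 f(x) v(x) dx.
Integrate the LHS by parts once:
  ∫_0^3/2 −u'' v dx = −[u'(x) v(x)]_0^3/2 + ∫_0^3/2 u'(x) v'(x) dx.
Thus ∫_0^3/2 u'(x) v'(x) dx = ∫_0^3/2 f(x) v(x) dx + [u'(x) v(x)]_0^3/2.
Choose V so that boundary terms are either known or forced to vanish.
u has inhomogeneous Neumann u'(0) = -2, u'(3/2) = 0. [u' v]_0^3/2 = (0)·v(3/2) − (-2)·v(0) = 2·v(0). Take V = H^1(0, 3/2); boundary term becomes part of RHS.
Weak formulation: find u (satisfying any essential BC) such that ∫_0^3/2 u'(x) v'(x) dx = ∫_0^3/2 f v dx + 2·v(0) for all v ∈ V (Neumann data are natural BCs: they enter the RHS as boundary terms).
Substituting f(x) = 6*cos(4*π*x/3) - 4/3, the right-hand side is ∫_0^3/2 (6*cos(4*π*x/3) - 4/3) v dx + 2·v(0).
Compatibility check (pure Neumann): taking v ≡ 1 ∈ V gives 0 = ∫_0^3/2 f dx + (0) − (-2), i.e. ∫_0^3/2 f dx must equal u'(0) − u'(3/2) = -2. Indeed ∫_0^3/2 (6*cos(4*π*x/3) - 4/3) dx = -2, so the data are compatible. The solution is then unique only up to an additive constant (fix it e.g. by requiring ∫_0^3/2 u dx = 0).


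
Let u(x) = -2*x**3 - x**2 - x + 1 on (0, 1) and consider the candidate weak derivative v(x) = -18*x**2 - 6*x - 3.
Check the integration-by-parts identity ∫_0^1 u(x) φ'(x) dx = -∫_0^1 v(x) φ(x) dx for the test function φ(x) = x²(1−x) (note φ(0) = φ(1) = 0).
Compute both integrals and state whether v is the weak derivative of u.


LHS = 23/60, RHS = 23/20. No, v is not the weak derivative of u.

u(x) = -2*x**3 - x**2 - x + 1, classical derivative u'(x) = -6*x**2 - 2*x - 1.
φ(x) = x²(1−x), so φ'(x) = x*(2 - 3*x).
Note φ(0) = φ(1) = 0, so the boundary term u·φ vanishes.
LHS = ∫_0^1 u(x) φ'(x) dx = ∫_0^1 (6*x^5 - x^4 + x^3 - 5*x^2 + 2*x) dx. Term by term:
  ∫_0^1 6*x^5 dx = 1;  ∫_0^1 -x^4 dx = -1/5;  ∫_0^1 x^3 dx = 1/4;
  ∫_0^1 -5*x^2 dx = -5/3;  ∫_0^1 2*x dx = 1.
Sum: 1 − 1/5 + 1/4 − 5/3 + 1 = 23/60.
So LHS = 23/60.
∫_0^1 v(x) φ(x) dx = ∫_0^1 (18*x^5 - 12*x^4 - 3*x^3 - 3*x^2) dx. Term by term:
  ∫_0^1 18*x^5 dx = 3;  ∫_0^1 -12*x^4 dx = -12/5;  ∫_0^1 -3*x^3 dx = -3/4;
  ∫_0^1 -3*x^2 dx = -1.
Sum: 3 − 12/5 − 3/4 − 1 = -23/20.
So RHS = -∫_0^1 v(x) φ(x) dx = 23/20.
LHS − RHS = -23/30 ≠ 0, so the identity fails.
(For a valid weak derivative the identity must hold for EVERY test function, in particular this one. The failure shows v is NOT the weak derivative of u.)
Correct weak derivative would be u'(x) = -6*x**2 - 2*x - 1.


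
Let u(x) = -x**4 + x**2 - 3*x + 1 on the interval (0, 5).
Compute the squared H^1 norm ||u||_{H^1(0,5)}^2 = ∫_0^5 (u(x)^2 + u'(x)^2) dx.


||u||_{H^1}^2 = 6867475/18

The H^1 norm (squared) on an interval (0, L) is
  ||u||_{H^1}^2 = ∫_0^L u(x)^2 dx + ∫_0^L u'(x)^2 dx.
Compute u'(x) = -4*x**3 + 2*x - 3.
Then u(x)^2 = x**8 - 2*x**6 + 6*x**5 - x**4 - 6*x**3 + 11*x**2 - 6*x + 1 and u'(x)^2 = 16*x**6 - 16*x**4 + 24*x**3 + 4*x**2 - 12*x + 9.
Integrate each monomial from 0 to 5 using ∫_0^5 c·x^n dx = c·5^(n+1)/(n+1):
  ∫_0^5 u(x)^2 dx = ∫_0^5 (x^8 - 2*x^6 + 6*x^5 - x^4 - 6*x^3 + 11*x^2 - 6*x + 1) dx. Term by term:
    ∫_0^5 x^8 dx = 1953125/9;  ∫_0^5 -2*x^6 dx = -156250/7;  ∫_0^5 6*x^5 dx = 15625;
    ∫_0^5 -x^4 dx = -625;  ∫_0^5 -6*x^3 dx = -1875/2;  ∫_0^5 11*x^2 dx = 1375/3;
    ∫_0^5 -6*x dx = -75;  ∫_0^5 1 dx = 5.
  Sum: 1953125/9 − 156250/7 + 15625 − 625 − 1875/2 + 1375/3 − 75 + 5 = 26352055/126.
  ∫_0^5 u'(x)^2 dx = ∫_0^5 (16*x^6 - 16*x^4 + 24*x^3 + 4*x^2 - 12*x + 9) dx. Term by term:
    ∫_0^5 16*x^6 dx = 1250000/7;  ∫_0^5 -16*x^4 dx = -10000;  ∫_0^5 24*x^3 dx = 3750;
    ∫_0^5 4*x^2 dx = 500/3;  ∫_0^5 -12*x dx = -150;  ∫_0^5 9 dx = 45.
  Sum: 1250000/7 − 10000 + 3750 + 500/3 − 150 + 45 = 3620045/21.
Adding: ||u||_{H^1}^2 = 26352055/126 + 3620045/21 = 6867475/18.


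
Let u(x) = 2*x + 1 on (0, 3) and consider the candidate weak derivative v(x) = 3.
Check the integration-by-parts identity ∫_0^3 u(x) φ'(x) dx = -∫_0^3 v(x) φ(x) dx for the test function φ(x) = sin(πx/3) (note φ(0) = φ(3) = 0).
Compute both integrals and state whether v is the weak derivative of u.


LHS = -12/π, RHS = -18/π. No, v is not the weak derivative of u.

u(x) = 2*x + 1, classical derivative u'(x) = 2.
φ(x) = sin(πx/3), so φ'(x) = π*cos(π*x/3)/3.
Note φ(0) = φ(3) = 0, so the boundary term u·φ vanishes.
LHS = ∫_0^3 u(x) φ'(x) dx = ∫_0^3 (2*π*x*cos(π*x/3)/3 + π*cos(π*x/3)/3) dx. Term by term:
  ∫_0^3 π*cos(π*x/3)/3 dx = 0;  ∫_0^3 2*π*x*cos(π*x/3)/3 dx = -12/π.
Sum: 0 − 12/π = -12/π.
So LHS = -12/π.
∫_0^3 v(x) φ(x) dx = ∫_0^3 (3*sin(π*x/3)) dx. Term by term:
  ∫_0^3 3*sin(π*x/3) dx = 18/π.
So RHS = -∫_0^3 v(x) φ(x) dx = -18/π.
LHS − RHS = 6/π ≠ 0, so the identity fails.
(For a valid weak derivative the identity must hold for EVERY test function, in particular this one. The failure shows v is NOT the weak derivative of u.)
Correct weak derivative would be u'(x) = 2.


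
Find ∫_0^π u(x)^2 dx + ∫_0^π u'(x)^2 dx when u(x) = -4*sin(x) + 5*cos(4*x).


||u||_{H^1(0,π)}^2 = 272/3 + 457*π/2

u'(x) = -20*sin(4*x) - 4*cos(x).
Expand u² and (u')² and integrate term by term on (0, π), using: for integers n ≥ 1, ∫_0^π sin²(nx) dx = ∫_0^π cos²(nx) dx = π/2; for n ≠ n', ∫_0^π sin(nx)sin(n'x) dx = ∫_0^π cos(nx)cos(n'x) dx = 0; and by product-to-sum, ∫_0^π sin(nx)cos(n'x) dx = ½∫_0^π [sin((n+n')x) + sin((n−n')x)] dx, which is 0 when n+n' is even and 2n/(n²−n'²) when n+n' is odd (it need not vanish on (0, π)).
  u² squared terms: (-4)²·∫sin(x)² dx = 16·π/2 = 8*π;  (5)²·∫cos(4x)² dx = 25·π/2 = 25*π/2.
  u² cross terms: 2·(-4)·(5)·∫sin(x)·cos(4x) dx = -40·(-2/15) = 16/3.
  So ∫_0^π u² dx = 8*π + 25*π/2 + 16/3 = 16/3 + 41*π/2.
  (u')² squared terms: (-20)²·∫sin(4x)² dx = 400·π/2 = 200*π;  (-4)²·∫cos(x)² dx = 16·π/2 = 8*π.
  (u')² cross terms: 2·(-20)·(-4)·∫sin(4x)·cos(x) dx = 160·(8/15) = 256/3.
  So ∫_0^π (u')² dx = 200*π + 8*π + 256/3 = 256/3 + 208*π.
||u||_{H^1}^2 = (16/3 + 41*π/2) + (256/3 + 208*π) = 272/3 + 457*π/2.


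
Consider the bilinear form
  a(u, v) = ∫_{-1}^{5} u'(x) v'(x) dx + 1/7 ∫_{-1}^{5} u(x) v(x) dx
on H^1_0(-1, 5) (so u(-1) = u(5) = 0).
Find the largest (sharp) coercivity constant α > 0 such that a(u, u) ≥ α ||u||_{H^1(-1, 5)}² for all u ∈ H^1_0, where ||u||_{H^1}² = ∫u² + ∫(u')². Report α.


α = (36/7 + π^2)/(π^2 + 36)

Coercivity of a(·,·) on H^1_0(-1, 5) means a(u, u) ≥ α ||u||_{H^1}² for every u ∈ H^1_0.
The interval has length L = 6, and Poincaré/coercivity depend only on L. Here a(u, u) = ∫(u')² + (1/7)·∫u².
Here 0 < c = 1/7 < 1. The condition a(u,u) ≥ α||u||_{H^1}² reads (1−α)∫(u')² ≥ (α−c)∫u². Any admissible α is ≤ 1 (rapidly oscillating u have ∫u²/∫(u')² → 0), and α = 1 would force 0 ≥ (1−c)∫u², impossible since c < 1; so 1−α > 0. By the sharp Poincaré inequality on H^1_0 of an interval of length L, ∫(u')² ≥ (π/L)²∫u² with equality for the first sine mode sin(π(x−x₀)/L) (x₀ the left endpoint), so the inequality holds for all u iff (1−α)(π/L)² ≥ α − c, i.e. α ≤ ((π/L)² + c)/((π/L)² + 1) = (1 + c(L/π)²)/(1 + (L/π)²). With (π/L)² = π^2/36 and c = 1/7, the largest admissible constant is α = ((π/L)² + c)/((π/L)² + 1).
Simplifying, α = (36/7 + π^2)/(π^2 + 36).


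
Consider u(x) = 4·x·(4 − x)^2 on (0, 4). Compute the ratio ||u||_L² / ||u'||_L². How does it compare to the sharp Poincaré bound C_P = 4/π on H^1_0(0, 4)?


||u||_L² / ||u'||_L² = 2*sqrt(14)/7 < C_P = 4/π.

u(x) = 4·x·(4 − x)^2, so u'(x) = 4*(x - 4)*(3*x - 4).
u(x) = 4·x·(4 − x)^2 vanishes at x = 0 and x = 4, so u ∈ H^1_0(0, 4). Differentiate via the product rule and integrate the resulting polynomials term by term.
  ∫_0^4 u² dx = ∫_0^4 (16*x^6 - 256*x^5 + 1536*x^4 - 4096*x^3 + 4096*x^2) dx. Term by term:
    ∫_0^4 16*x^6 dx = 262144/7;  ∫_0^4 -256*x^5 dx = -524288/3;  ∫_0^4 1536*x^4 dx = 1572864/5;
    ∫_0^4 -4096*x^3 dx = -262144;  ∫_0^4 4096*x^2 dx = 262144/3.
  Sum: 262144/7 − 524288/3 + 1572864/5 − 262144 + 262144/3 = 262144/105.
  ∫_0^4 (u')² dx = ∫_0^4 (144*x^4 - 1536*x^3 + 5632*x^2 - 8192*x + 4096) dx. Term by term:
    ∫_0^4 144*x^4 dx = 147456/5;  ∫_0^4 -1536*x^3 dx = -98304;  ∫_0^4 5632*x^2 dx = 360448/3;
    ∫_0^4 -8192*x dx = -65536;  ∫_0^4 4096 dx = 16384.
  Sum: 147456/5 − 98304 + 360448/3 − 65536 + 16384 = 32768/15.
∫_0^4 u² dx = 262144/105, so ||u||_L² = 512*sqrt(105)/105.
∫_0^4 (u')² dx = 32768/15, so ||u'||_L² = 128*sqrt(30)/15.
Ratio ||u||_L² / ||u'||_L² = 2*sqrt(14)/7.
Sharp Poincaré constant on H^1_0(0, 4) is C_P = L/π = 4/π, achieved by sin(π/4·x).
A polynomial bump cannot attain the sharp Poincaré constant (only the first sine eigenfunction does), so the ratio is strictly less than C_P, consistent with ||u||_L² ≤ C_P ||u'||_L².


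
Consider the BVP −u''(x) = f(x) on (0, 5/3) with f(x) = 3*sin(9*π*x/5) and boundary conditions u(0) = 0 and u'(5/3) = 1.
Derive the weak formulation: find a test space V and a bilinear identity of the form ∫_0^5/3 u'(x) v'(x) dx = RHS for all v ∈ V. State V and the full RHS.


V = {v ∈ H^1(0, 5/3) : v(0) = 0} (test functions vanish at x = 0 where u is specified); weak form: ∫_0^5/3 u'v' dx = ∫_0^5/3 (3*sin(9*π*x/5)) v dx + v(5/3) for all v ∈ V.

Multiply both sides by a test function v and integrate from 0 to 5/3:
  ∫_0^5/3 −u''(x) v(x) dx = ∫_0^5/3 f(x) v(x) dx.
Integrate the LHS by parts once:
  ∫_0^5/3 −u'' v dx = −[u'(x) v(x)]_0^5/3 + ∫_0^5/3 u'(x) v'(x) dx.
Thus ∫_0^5/3 u'(x) v'(x) dx = ∫_0^5/3 f(x) v(x) dx + [u'(x) v(x)]_0^5/3.
Choose V so that boundary terms are either known or forced to vanish.
Mixed BC: u(0) = 0 (Dirichlet) and u'(5/3) = 1 (Neumann). Define V = {v ∈ H^1(0, 5/3) : v(0) = 0}. Then [u' v]_0^5/3 = u'(5/3)·v(5/3) − u'(0)·0 = v(5/3).
Weak formulation: find u (satisfying any essential BC) such that ∫_0^5/3 u'(x) v'(x) dx = ∫_0^5/3 f v dx + v(5/3) for all v ∈ V (Dirichlet at 0 absorbed into V; Neumann datum at x = 5/3 contributes the boundary term).
Substituting f(x) = 3*sin(9*π*x/5), the right-hand side is ∫_0^5/3 (3*sin(9*π*x/5)) v dx + v(5/3).


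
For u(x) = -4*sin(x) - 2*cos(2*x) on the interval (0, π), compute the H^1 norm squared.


||u||_{H^1(0,π)}^2 = -160/3 + 26*π

u'(x) = 4*sin(2*x) - 4*cos(x).
Expand u² and (u')² and integrate term by term on (0, π), using: for integers n ≥ 1, ∫_0^π sin²(nx) dx = ∫_0^π cos²(nx) dx = π/2; for n ≠ n', ∫_0^π sin(nx)sin(n'x) dx = ∫_0^π cos(nx)cos(n'x) dx = 0; and by product-to-sum, ∫_0^π sin(nx)cos(n'x) dx = ½∫_0^π [sin((n+n')x) + sin((n−n')x)] dx, which is 0 when n+n' is even and 2n/(n²−n'²) when n+n' is odd (it need not vanish on (0, π)).
  u² squared terms: (-4)²·∫sin(x)² dx = 16·π/2 = 8*π;  (-2)²·∫cos(2x)² dx = 4·π/2 = 2*π.
  u² cross terms: 2·(-4)·(-2)·∫sin(x)·cos(2x) dx = 16·(-2/3) = -32/3.
  So ∫_0^π u² dx = 8*π + 2*π − 32/3 = -32/3 + 10*π.
  (u')² squared terms: (-4)²·∫cos(x)² dx = 16·π/2 = 8*π;  (4)²·∫sin(2x)² dx = 16·π/2 = 8*π.
  (u')² cross terms: 2·(-4)·(4)·∫cos(x)·sin(2x) dx = -32·(4/3) = -128/3.
  So ∫_0^π (u')² dx = 8*π + 8*π − 128/3 = -128/3 + 16*π.
||u||_{H^1}^2 = (-32/3 + 10*π) + (-128/3 + 16*π) = -160/3 + 26*π.


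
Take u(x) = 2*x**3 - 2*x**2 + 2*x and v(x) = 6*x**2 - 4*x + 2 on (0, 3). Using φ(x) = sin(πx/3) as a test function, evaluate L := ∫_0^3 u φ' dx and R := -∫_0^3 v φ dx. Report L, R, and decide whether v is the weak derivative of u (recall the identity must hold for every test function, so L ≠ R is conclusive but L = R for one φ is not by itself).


LHS = -138/π + 648/π^3, RHS = -138/π + 648/π^3. Yes, v = u' weakly.

u(x) = 2*x**3 - 2*x**2 + 2*x, classical derivative u'(x) = 6*x**2 - 4*x + 2.
φ(x) = sin(πx/3), so φ'(x) = π*cos(π*x/3)/3.
Note φ(0) = φ(3) = 0, so the boundary term u·φ vanishes.
LHS = ∫_0^3 u(x) φ'(x) dx = ∫_0^3 (2*π*x^3*cos(π*x/3)/3 - 2*π*x^2*cos(π*x/3)/3 + 2*π*x*cos(π*x/3)/3) dx. Term by term:
  ∫_0^3 -2*π*x^2*cos(π*x/3)/3 dx = 36/π;  ∫_0^3 2*π*x*cos(π*x/3)/3 dx = -12/π;  ∫_0^3 2*π*x^3*cos(π*x/3)/3 dx = -162/π + 648/π^3.
Sum: 36/π − 12/π + -162/π + 648/π^3 = -138/π + 648/π^3.
So LHS = -138/π + 648/π^3.
∫_0^3 v(x) φ(x) dx = ∫_0^3 (6*x^2*sin(π*x/3) - 4*x*sin(π*x/3) + 2*sin(π*x/3)) dx. Term by term:
  ∫_0^3 2*sin(π*x/3) dx = 12/π;  ∫_0^3 -4*x*sin(π*x/3) dx = -36/π;  ∫_0^3 6*x^2*sin(π*x/3) dx = -648/π^3 + 162/π.
Sum: 12/π − 36/π + -648/π^3 + 162/π = -648/π^3 + 138/π.
So RHS = -∫_0^3 v(x) φ(x) dx = -138/π + 648/π^3.
LHS = RHS, so the identity holds for this test φ.
Moreover u is smooth here and v(x) = u'(x) = 6*x**2 - 4*x + 2 pointwise, so the identity holds for every test function. Hence v is the weak derivative of u.


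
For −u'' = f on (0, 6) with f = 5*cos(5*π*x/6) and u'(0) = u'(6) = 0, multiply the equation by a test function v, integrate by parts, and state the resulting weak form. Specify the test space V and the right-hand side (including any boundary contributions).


V = H^1(0, 6) (no boundary constraint on v; u is determined up to an additive constant); weak form: ∫_0^6 u'v' dx = ∫_0^6 (5*cos(5*π*x/6)) v dx for all v ∈ V.

Multiply both sides by a test function v and integrate from 0 to 6:
  ∫_0^6 −u''(x) v(x) dx = ∫_0^6 f(x) v(x) dx.
Integrate the LHS by parts once:
  ∫_0^6 −u'' v dx = −[u'(x) v(x)]_0^6 + ∫_0^6 u'(x) v'(x) dx.
Thus ∫_0^6 u'(x) v'(x) dx = ∫_0^6 f(x) v(x) dx + [u'(x) v(x)]_0^6.
Choose V so that boundary terms are either known or forced to vanish.
u has homogeneous Neumann: u'(0) = u'(6) = 0. So [u' v]_0^6 = 0·v(6) − 0·v(0) = 0 for any v; take V = H^1(0, 6).
Weak formulation: find u (satisfying any essential BC) such that ∫_0^6 u'(x) v'(x) dx = ∫_0^6 f v dx for all v ∈ V (homogeneous Neumann, so boundary terms vanish).
Substituting f(x) = 5*cos(5*π*x/6), the right-hand side is ∫_0^6 (5*cos(5*π*x/6)) v dx.
Compatibility check (pure Neumann): taking v ≡ 1 ∈ V gives 0 = ∫_0^6 f dx + (0) − (0), i.e. ∫_0^6 f dx must equal u'(0) − u'(6) = 0. Indeed ∫_0^6 (5*cos(5*π*x/6)) dx = 0, so the data are compatible. The solution is then unique only up to an additive constant (fix it e.g. by requiring ∫_0^6 u dx = 0).


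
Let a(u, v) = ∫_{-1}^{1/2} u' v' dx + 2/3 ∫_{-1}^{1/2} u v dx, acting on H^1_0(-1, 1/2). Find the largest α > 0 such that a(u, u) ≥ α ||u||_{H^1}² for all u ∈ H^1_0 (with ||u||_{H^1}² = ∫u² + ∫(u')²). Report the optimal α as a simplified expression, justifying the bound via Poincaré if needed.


α = 2*(3 + 2*π^2)/(9 + 4*π^2)

Coercivity of a(·,·) on H^1_0(-1, 1/2) means a(u, u) ≥ α ||u||_{H^1}² for every u ∈ H^1_0.
The interval has length L = 3/2, and Poincaré/coercivity depend only on L. Here a(u, u) = ∫(u')² + (2/3)·∫u².
Here 0 < c = 2/3 < 1. The condition a(u,u) ≥ α||u||_{H^1}² reads (1−α)∫(u')² ≥ (α−c)∫u². Any admissible α is ≤ 1 (rapidly oscillating u have ∫u²/∫(u')² → 0), and α = 1 would force 0 ≥ (1−c)∫u², impossible since c < 1; so 1−α > 0. By the sharp Poincaré inequality on H^1_0 of an interval of length L, ∫(u')² ≥ (π/L)²∫u² with equality for the first sine mode sin(π(x−x₀)/L) (x₀ the left endpoint), so the inequality holds for all u iff (1−α)(π/L)² ≥ α − c, i.e. α ≤ ((π/L)² + c)/((π/L)² + 1) = (1 + c(L/π)²)/(1 + (L/π)²). With (π/L)² = 4*π^2/9 and c = 2/3, the largest admissible constant is α = ((π/L)² + c)/((π/L)² + 1).
Simplifying, α = 2*(3 + 2*π^2)/(9 + 4*π^2).


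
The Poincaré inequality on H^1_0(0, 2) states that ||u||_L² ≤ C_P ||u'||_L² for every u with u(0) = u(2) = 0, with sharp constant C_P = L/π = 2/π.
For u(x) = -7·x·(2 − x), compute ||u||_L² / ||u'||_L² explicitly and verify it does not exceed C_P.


||u||_L² / ||u'||_L² = sqrt(10)/5 < C_P = 2/π.

u(x) = -7·x·(2 − x), so u'(x) = 14*x - 14.
u(x) = -7·x·(2 − x) vanishes at x = 0 and x = 2, so u ∈ H^1_0(0, 2). Differentiate via the product rule and integrate the resulting polynomials term by term.
  ∫_0^2 u² dx = ∫_0^2 (49*x^4 - 196*x^3 + 196*x^2) dx. Term by term:
    ∫_0^2 49*x^4 dx = 1568/5;  ∫_0^2 -196*x^3 dx = -784;  ∫_0^2 196*x^2 dx = 1568/3.
  Sum: 1568/5 − 784 + 1568/3 = 784/15.
  ∫_0^2 (u')² dx = ∫_0^2 (196*x^2 - 392*x + 196) dx. Term by term:
    ∫_0^2 196*x^2 dx = 1568/3;  ∫_0^2 -392*x dx = -784;  ∫_0^2 196 dx = 392.
  Sum: 1568/3 − 784 + 392 = 392/3.
∫_0^2 u² dx = 784/15, so ||u||_L² = 28*sqrt(15)/15.
∫_0^2 (u')² dx = 392/3, so ||u'||_L² = 14*sqrt(6)/3.
Ratio ||u||_L² / ||u'||_L² = sqrt(10)/5.
Sharp Poincaré constant on H^1_0(0, 2) is C_P = L/π = 2/π, achieved by sin(π/2·x).
A polynomial bump cannot attain the sharp Poincaré constant (only the first sine eigenfunction does), so the ratio is strictly less than C_P, consistent with ||u||_L² ≤ C_P ||u'||_L².


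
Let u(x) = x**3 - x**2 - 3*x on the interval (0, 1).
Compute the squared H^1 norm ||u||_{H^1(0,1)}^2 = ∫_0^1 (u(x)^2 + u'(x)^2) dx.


||u||_{H^1}^2 = 871/70

The H^1 norm (squared) on an interval (0, L) is
  ||u||_{H^1}^2 = ∫_0^L u(x)^2 dx + ∫_0^L u'(x)^2 dx.
Compute u'(x) = 3*x**2 - 2*x - 3.
Then u(x)^2 = x**6 - 2*x**5 - 5*x**4 + 6*x**3 + 9*x**2 and u'(x)^2 = 9*x**4 - 12*x**3 - 14*x**2 + 12*x + 9.
Integrate each monomial from 0 to 1 using ∫_0^1 c·x^n dx = c·1^(n+1)/(n+1):
  ∫_0^1 u(x)^2 dx = ∫_0^1 (x^6 - 2*x^5 - 5*x^4 + 6*x^3 + 9*x^2) dx. Term by term:
    ∫_0^1 x^6 dx = 1/7;  ∫_0^1 -2*x^5 dx = -1/3;  ∫_0^1 -5*x^4 dx = -1;
    ∫_0^1 6*x^3 dx = 3/2;  ∫_0^1 9*x^2 dx = 3.
  Sum: 1/7 − 1/3 − 1 + 3/2 + 3 = 139/42.
  ∫_0^1 u'(x)^2 dx = ∫_0^1 (9*x^4 - 12*x^3 - 14*x^2 + 12*x + 9) dx. Term by term:
    ∫_0^1 9*x^4 dx = 9/5;  ∫_0^1 -12*x^3 dx = -3;  ∫_0^1 -14*x^2 dx = -14/3;
    ∫_0^1 12*x dx = 6;  ∫_0^1 9 dx = 9.
  Sum: 9/5 − 3 − 14/3 + 6 + 9 = 137/15.
Adding: ||u||_{H^1}^2 = 139/42 + 137/15 = 871/70.


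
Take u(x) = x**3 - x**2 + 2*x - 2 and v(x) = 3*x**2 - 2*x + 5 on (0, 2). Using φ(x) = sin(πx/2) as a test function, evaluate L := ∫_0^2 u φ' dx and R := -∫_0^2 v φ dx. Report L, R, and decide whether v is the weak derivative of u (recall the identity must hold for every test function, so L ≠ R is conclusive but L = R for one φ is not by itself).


LHS = -24/π + 96/π^3, RHS = -36/π + 96/π^3. No, v is not the weak derivative of u.

u(x) = x**3 - x**2 + 2*x - 2, classical derivative u'(x) = 3*x**2 - 2*x + 2.
φ(x) = sin(πx/2), so φ'(x) = π*cos(π*x/2)/2.
Note φ(0) = φ(2) = 0, so the boundary term u·φ vanishes.
LHS = ∫_0^2 u(x) φ'(x) dx = ∫_0^2 (π*x^3*cos(π*x/2)/2 - π*x^2*cos(π*x/2)/2 + π*x*cos(π*x/2) - π*cos(π*x/2)) dx. Term by term:
  ∫_0^2 -π*cos(π*x/2) dx = 0;  ∫_0^2 π*x*cos(π*x/2) dx = -8/π;  ∫_0^2 π*x^3*cos(π*x/2)/2 dx = -24/π + 96/π^3;
  ∫_0^2 -π*x^2*cos(π*x/2)/2 dx = 8/π.
Sum: 0 − 8/π + -24/π + 96/π^3 + 8/π = -24/π + 96/π^3.
So LHS = -24/π + 96/π^3.
∫_0^2 v(x) φ(x) dx = ∫_0^2 (3*x^2*sin(π*x/2) - 2*x*sin(π*x/2) + 5*sin(π*x/2)) dx. Term by term:
  ∫_0^2 5*sin(π*x/2) dx = 20/π;  ∫_0^2 -2*x*sin(π*x/2) dx = -8/π;  ∫_0^2 3*x^2*sin(π*x/2) dx = -96/π^3 + 24/π.
Sum: 20/π − 8/π + -96/π^3 + 24/π = -96/π^3 + 36/π.
So RHS = -∫_0^2 v(x) φ(x) dx = -36/π + 96/π^3.
LHS − RHS = 12/π ≠ 0, so the identity fails.
(For a valid weak derivative the identity must hold for EVERY test function, in particular this one. The failure shows v is NOT the weak derivative of u.)
Correct weak derivative would be u'(x) = 3*x**2 - 2*x + 2.


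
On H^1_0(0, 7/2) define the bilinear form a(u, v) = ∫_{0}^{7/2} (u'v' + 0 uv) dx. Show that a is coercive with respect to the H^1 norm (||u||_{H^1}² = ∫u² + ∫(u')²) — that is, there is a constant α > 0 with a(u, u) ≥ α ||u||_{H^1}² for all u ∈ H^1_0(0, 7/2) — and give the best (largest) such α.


α = 4*π^2/(4*π^2 + 49)

Coercivity of a(·,·) on H^1_0(0, 7/2) means a(u, u) ≥ α ||u||_{H^1}² for every u ∈ H^1_0.
The interval has length L = 7/2, and Poincaré/coercivity depend only on L. Here a(u, u) = ∫(u')² + (0)·∫u².
Here c = 0, so a(u,u) = ∫(u')² alone. The condition a(u,u) ≥ α||u||_{H^1}² reads (1−α)∫(u')² ≥ (α−c)∫u². Any admissible α is ≤ 1 (rapidly oscillating u have ∫u²/∫(u')² → 0), and α = 1 would force 0 ≥ (1−c)∫u², impossible since c < 1; so 1−α > 0. By the sharp Poincaré inequality on H^1_0 of an interval of length L, ∫(u')² ≥ (π/L)²∫u² with equality for the first sine mode sin(π(x−x₀)/L) (x₀ the left endpoint), so the inequality holds for all u iff (1−α)(π/L)² ≥ α − c, i.e. α ≤ ((π/L)² + c)/((π/L)² + 1) = (1 + c(L/π)²)/(1 + (L/π)²). (Direct route, valid since c ≤ 0: Poincaré gives c∫u² ≥ c(L/π)²∫(u')², so a(u,u) ≥ (1 + c(L/π)²)∫(u')², while ||u||_{H^1}² ≤ (1 + (L/π)²)∫(u')²; dividing yields the same α.) With (π/L)² = 4*π^2/49 and c = 0, the largest admissible constant is α = ((π/L)² + c)/((π/L)² + 1).
Simplifying, α = 4*π^2/(4*π^2 + 49).
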